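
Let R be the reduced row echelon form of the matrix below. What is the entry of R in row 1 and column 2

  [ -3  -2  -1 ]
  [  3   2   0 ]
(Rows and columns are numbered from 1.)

2/3

ρ1 -> -1/3·ρ1
  [ 1  2/3  1/3 ]
  [ 3    2    0 ]
ρ2 -> ρ2 − 3·ρ1
  [ 1  2/3  1/3 ]
  [ 0    0   -1 ]
ρ2 -> -1·ρ2
  [ 1  2/3  1/3 ]
  [ 0    0    1 ]
ρ1 -> ρ1 − 1/3·ρ2
  [ 1  2/3  0 ]
  [ 0    0  1 ]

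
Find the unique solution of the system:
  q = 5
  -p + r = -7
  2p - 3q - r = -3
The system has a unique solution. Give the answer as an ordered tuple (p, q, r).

(5, 5, -2)

Form the augmented matrix and row-reduce:
  [  0   1   0  |   5 ]
  [ -1   0   1  |  -7 ]
  [  2  -3  -1  |  -3 ]
Swap r1 and r2.
  [ -1   0   1  |  -7 ]
  [  0   1   0  |   5 ]
  [  2  -3  -1  |  -3 ]
Multiply r1 by -1.
  [ 1   0  -1  |   7 ]
  [ 0   1   0  |   5 ]
  [ 2  -3  -1  |  -3 ]
Subtract 2 times r1 from r3.
  [ 1   0  -1  |    7 ]
  [ 0   1   0  |    5 ]
  [ 0  -3   1  |  -17 ]
Add 3 times r2 to r3.
  [ 1  0  -1  |   7 ]
  [ 0  1   0  |   5 ]
  [ 0  0   1  |  -2 ]
Add r3 to r1.
  [ 1  0  0  |   5 ]
  [ 0  1  0  |   5 ]
  [ 0  0  1  |  -2 ]
Reading off the last column: p = 5, q = 5, r = -2.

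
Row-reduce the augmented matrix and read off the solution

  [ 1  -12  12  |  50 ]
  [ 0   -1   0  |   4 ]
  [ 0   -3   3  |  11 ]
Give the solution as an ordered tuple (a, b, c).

(6, -4, -1/3)

ρ2 ← -1·ρ2
  [ 1  -12  12  |  50 ]
  [ 0    1   0  |  -4 ]
  [ 0   -3   3  |  11 ]
ρ3 ← ρ3 + 3·ρ2
  [ 1  -12  12  |  50 ]
  [ 0    1   0  |  -4 ]
  [ 0    0   3  |  -1 ]
ρ3 ← 1/3·ρ3
  [ 1  -12  12  |    50 ]
  [ 0    1   0  |    -4 ]
  [ 0    0   1  |  -1/3 ]
ρ1 ← ρ1 − 12·ρ3
  [ 1  -12  0  |    54 ]
  [ 0    1  0  |    -4 ]
  [ 0    0  1  |  -1/3 ]
ρ1 ← ρ1 + 12·ρ2
  [ 1  0  0  |     6 ]
  [ 0  1  0  |    -4 ]
  [ 0  0  1  |  -1/3 ]
Reading off the last column: a = 6, b = -4, c = -1/3.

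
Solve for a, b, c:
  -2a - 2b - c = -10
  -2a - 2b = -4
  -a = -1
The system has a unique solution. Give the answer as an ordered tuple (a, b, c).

(1, 1, 6)

Form the augmented matrix and row-reduce:
  [ -2  -2  -1  |  -10 ]
  [ -2  -2   0  |   -4 ]
  [ -1   0   0  |   -1 ]
ρ1 -> -1/2·ρ1
ρ2 -> ρ2 + 2·ρ1
ρ3 -> ρ3 + ρ1
ρ2 <=> ρ3
ρ2 -> ρ2 − 1/2·ρ3
ρ1 -> ρ1 − 1/2·ρ3
ρ1 -> ρ1 − ρ2
Reading off the last column: a = 1, b = 1, c = 6.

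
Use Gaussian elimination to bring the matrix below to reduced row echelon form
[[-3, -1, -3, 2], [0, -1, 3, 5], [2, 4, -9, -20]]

[[1, 0, 0, -3], [0, 1, 0, 1], [0, 0, 1, 2]]

R1 ← -1/3·R1
  [ 1  1/3   1  -2/3 ]
  [ 0   -1   3     5 ]
  [ 2    4  -9   -20 ]
R3 ← R3 − 2·R1
  [ 1   1/3    1   -2/3 ]
  [ 0    -1    3      5 ]
  [ 0  10/3  -11  -56/3 ]
R2 ← -1·R2
  [ 1   1/3    1   -2/3 ]
  [ 0     1   -3     -5 ]
  [ 0  10/3  -11  -56/3 ]
R3 ← R3 − 10/3·R2
  [ 1  1/3   1  -2/3 ]
  [ 0    1  -3    -5 ]
  [ 0    0  -1    -2 ]
R3 ← -1·R3
  [ 1  1/3   1  -2/3 ]
  [ 0    1  -3    -5 ]
  [ 0    0   1     2 ]
R2 ← R2 + 3·R3
  [ 1  1/3  1  -2/3 ]
  [ 0    1  0     1 ]
  [ 0    0  1     2 ]
R1 ← R1 − R3
  [ 1  1/3  0  -8/3 ]
  [ 0    1  0     1 ]
  [ 0    0  1     2 ]
R1 ← R1 − 1/3·R2
  [ 1  0  0  -3 ]
  [ 0  1  0   1 ]
  [ 0  0  1   2 ]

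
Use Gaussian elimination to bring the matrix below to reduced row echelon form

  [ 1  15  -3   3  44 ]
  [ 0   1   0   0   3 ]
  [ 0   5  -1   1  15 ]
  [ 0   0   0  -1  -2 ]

R3 ← R3 − 5·R2
  [ 1  15  -3   3  44 ]
  [ 0   1   0   0   3 ]
  [ 0   0  -1   1   0 ]
  [ 0   0   0  -1  -2 ]
R3 ← -1·R3
  [ 1  15  -3   3  44 ]
  [ 0   1   0   0   3 ]
  [ 0   0   1  -1   0 ]
  [ 0   0   0  -1  -2 ]
R4 ← -1·R4
  [ 1  15  -3   3  44 ]
  [ 0   1   0   0   3 ]
  [ 0   0   1  -1   0 ]
  [ 0   0   0   1   2 ]
R3 ← R3 + R4
  [ 1  15  -3  3  44 ]
  [ 0   1   0  0   3 ]
  [ 0   0   1  0   2 ]
  [ 0   0   0  1   2 ]
R1 ← R1 − 3·R4
  [ 1  15  -3  0  38 ]
  [ 0   1   0  0   3 ]
  [ 0   0   1  0   2 ]
  [ 0   0   0  1   2 ]
R1 ← R1 + 3·R3
  [ 1  15  0  0  44 ]
  [ 0   1  0  0   3 ]
  [ 0   0  1  0   2 ]
  [ 0   0  0  1   2 ]
R1 ← R1 − 15·R2
  [ 1  0  0  0  -1 ]
  [ 0  1  0  0   3 ]
  [ 0  0  1  0   2 ]
  [ 0  0  0  1   2 ]

[[1, 0, 0, 0, -1], [0, 1, 0, 0, 3], [0, 0, 1, 0, 2], [0, 0, 0, 1, 2]]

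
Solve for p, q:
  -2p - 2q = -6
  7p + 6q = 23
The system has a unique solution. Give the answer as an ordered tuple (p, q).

Form the augmented matrix and row-reduce:
  [ -2  -2  |  -6 ]
  [  7   6  |  23 ]
R1 ← -1/2·R1
  [ 1  1  |   3 ]
  [ 7  6  |  23 ]
R2 ← R2 − 7·R1
  [ 1   1  |  3 ]
  [ 0  -1  |  2 ]
R2 ← -1·R2
  [ 1  1  |   3 ]
  [ 0  1  |  -2 ]
R1 ← R1 − R2
  [ 1  0  |   5 ]
  [ 0  1  |  -2 ]
Reading off the last column: p = 5, q = -2.

(5, -2)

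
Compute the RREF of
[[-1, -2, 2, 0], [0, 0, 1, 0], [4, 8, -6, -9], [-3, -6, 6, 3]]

[[1, 2, 0, 0], [0, 0, 1, 0], [0, 0, 0, 1], [0, 0, 0, 0]]

R1 -> -1·R1
  [  1   2  -2   0 ]
  [  0   0   1   0 ]
  [  4   8  -6  -9 ]
  [ -3  -6   6   3 ]
R3 -> R3 − 4·R1
  [  1   2  -2   0 ]
  [  0   0   1   0 ]
  [  0   0   2  -9 ]
  [ -3  -6   6   3 ]
R4 -> R4 + 3·R1
  [ 1  2  -2   0 ]
  [ 0  0   1   0 ]
  [ 0  0   2  -9 ]
  [ 0  0   0   3 ]
R3 -> R3 − 2·R2
  [ 1  2  -2   0 ]
  [ 0  0   1   0 ]
  [ 0  0   0  -9 ]
  [ 0  0   0   3 ]
R3 -> -1/9·R3
  [ 1  2  -2  0 ]
  [ 0  0   1  0 ]
  [ 0  0   0  1 ]
  [ 0  0   0  3 ]
R4 -> R4 − 3·R3
  [ 1  2  -2  0 ]
  [ 0  0   1  0 ]
  [ 0  0   0  1 ]
  [ 0  0   0  0 ]
R1 -> R1 + 2·R2
  [ 1  2  0  0 ]
  [ 0  0  1  0 ]
  [ 0  0  0  1 ]
  [ 0  0  0  0 ]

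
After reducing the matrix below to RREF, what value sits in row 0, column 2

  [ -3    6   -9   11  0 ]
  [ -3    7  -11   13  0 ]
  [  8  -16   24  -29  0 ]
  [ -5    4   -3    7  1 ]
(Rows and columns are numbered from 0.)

r1 := -1/3·r1
r2 := r2 + 3·r1
r3 := r3 − 8·r1
r4 := r4 + 5·r1
r4 := r4 + 6·r2
r3 := 3·r3
r4 := r4 − 2/3·r3
r2 := r2 − 2·r3
r1 := r1 + 11/3·r3
r1 := r1 + 2·r2

-1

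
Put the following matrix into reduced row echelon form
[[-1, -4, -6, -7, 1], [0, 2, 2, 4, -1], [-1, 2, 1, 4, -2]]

[[1, 0, 0, 1, 1], [0, 1, 0, 3, -1/2], [0, 0, 1, -1, 0]]

R1 -> -1·R1
  [  1  4  6  7  -1 ]
  [  0  2  2  4  -1 ]
  [ -1  2  1  4  -2 ]
R3 -> R3 + R1
  [ 1  4  6   7  -1 ]
  [ 0  2  2   4  -1 ]
  [ 0  6  7  11  -3 ]
R2 -> 1/2·R2
  [ 1  4  6   7    -1 ]
  [ 0  1  1   2  -1/2 ]
  [ 0  6  7  11    -3 ]
R3 -> R3 − 6·R2
  [ 1  4  6   7    -1 ]
  [ 0  1  1   2  -1/2 ]
  [ 0  0  1  -1     0 ]
R2 -> R2 − R3
  [ 1  4  6   7    -1 ]
  [ 0  1  0   3  -1/2 ]
  [ 0  0  1  -1     0 ]
R1 -> R1 − 6·R3
  [ 1  4  0  13    -1 ]
  [ 0  1  0   3  -1/2 ]
  [ 0  0  1  -1     0 ]
R1 -> R1 − 4·R2
  [ 1  0  0   1     1 ]
  [ 0  1  0   3  -1/2 ]
  [ 0  0  1  -1     0 ]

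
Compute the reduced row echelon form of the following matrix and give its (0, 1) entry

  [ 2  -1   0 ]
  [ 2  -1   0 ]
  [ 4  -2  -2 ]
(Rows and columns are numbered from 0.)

Multiply r1 by 1/2.
  [ 1  -1/2   0 ]
  [ 2    -1   0 ]
  [ 4    -2  -2 ]
Subtract 2 times r1 from r2.
  [ 1  -1/2   0 ]
  [ 0     0   0 ]
  [ 4    -2  -2 ]
Subtract 4 times r1 from r3.
  [ 1  -1/2   0 ]
  [ 0     0   0 ]
  [ 0     0  -2 ]
Swap r2 and r3.
  [ 1  -1/2   0 ]
  [ 0     0  -2 ]
  [ 0     0   0 ]
Multiply r2 by -1/2.
  [ 1  -1/2  0 ]
  [ 0     0  1 ]
  [ 0     0  0 ]

-1/2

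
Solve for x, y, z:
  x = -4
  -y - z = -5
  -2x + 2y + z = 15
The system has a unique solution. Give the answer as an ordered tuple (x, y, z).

Form the augmented matrix and row-reduce:
  [  1   0   0  |  -4 ]
  [  0  -1  -1  |  -5 ]
  [ -2   2   1  |  15 ]
Add 2 times r1 to r3.
  [ 1   0   0  |  -4 ]
  [ 0  -1  -1  |  -5 ]
  [ 0   2   1  |   7 ]
Multiply r2 by -1.
  [ 1  0  0  |  -4 ]
  [ 0  1  1  |   5 ]
  [ 0  2  1  |   7 ]
Subtract 2 times r2 from r3.
  [ 1  0   0  |  -4 ]
  [ 0  1   1  |   5 ]
  [ 0  0  -1  |  -3 ]
Multiply r3 by -1.
  [ 1  0  0  |  -4 ]
  [ 0  1  1  |   5 ]
  [ 0  0  1  |   3 ]
Subtract r3 from r2.
  [ 1  0  0  |  -4 ]
  [ 0  1  0  |   2 ]
  [ 0  0  1  |   3 ]
Reading off the last column: x = -4, y = 2, z = 3.

(-4, 2, 3)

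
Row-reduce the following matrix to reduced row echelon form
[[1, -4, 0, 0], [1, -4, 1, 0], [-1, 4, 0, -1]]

[[1, -4, 0, 0], [0, 0, 1, 0], [0, 0, 0, 1]]

r2 := r2 − r1
  [  1  -4  0   0 ]
  [  0   0  1   0 ]
  [ -1   4  0  -1 ]
r3 := r3 + r1
  [ 1  -4  0   0 ]
  [ 0   0  1   0 ]
  [ 0   0  0  -1 ]
r3 := -1·r3
  [ 1  -4  0  0 ]
  [ 0   0  1  0 ]
  [ 0   0  0  1 ]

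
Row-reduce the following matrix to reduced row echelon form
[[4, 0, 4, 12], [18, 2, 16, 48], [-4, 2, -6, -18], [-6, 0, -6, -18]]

[[1, 0, 1, 3], [0, 1, -1, -3], [0, 0, 0, 0], [0, 0, 0, 0]]

r1 := 1/4·r1
  [  1  0   1    3 ]
  [ 18  2  16   48 ]
  [ -4  2  -6  -18 ]
  [ -6  0  -6  -18 ]
r2 := r2 − 18·r1
  [  1  0   1    3 ]
  [  0  2  -2   -6 ]
  [ -4  2  -6  -18 ]
  [ -6  0  -6  -18 ]
r3 := r3 + 4·r1
  [  1  0   1    3 ]
  [  0  2  -2   -6 ]
  [  0  2  -2   -6 ]
  [ -6  0  -6  -18 ]
r4 := r4 + 6·r1
  [ 1  0   1   3 ]
  [ 0  2  -2  -6 ]
  [ 0  2  -2  -6 ]
  [ 0  0   0   0 ]
r2 := 1/2·r2
  [ 1  0   1   3 ]
  [ 0  1  -1  -3 ]
  [ 0  2  -2  -6 ]
  [ 0  0   0   0 ]
r3 := r3 − 2·r2
  [ 1  0   1   3 ]
  [ 0  1  -1  -3 ]
  [ 0  0   0   0 ]
  [ 0  0   0   0 ]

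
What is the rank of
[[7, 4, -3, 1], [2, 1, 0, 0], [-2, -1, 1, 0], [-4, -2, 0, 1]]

ρ1 -> 1/7·ρ1
  [  1  4/7  -3/7  1/7 ]
  [  2    1     0    0 ]
  [ -2   -1     1    0 ]
  [ -4   -2     0    1 ]
ρ2 -> ρ2 − 2·ρ1
  [  1   4/7  -3/7   1/7 ]
  [  0  -1/7   6/7  -2/7 ]
  [ -2    -1     1     0 ]
  [ -4    -2     0     1 ]
ρ3 -> ρ3 + 2·ρ1
  [  1   4/7  -3/7   1/7 ]
  [  0  -1/7   6/7  -2/7 ]
  [  0   1/7   1/7   2/7 ]
  [ -4    -2     0     1 ]
ρ4 -> ρ4 + 4·ρ1
  [ 1   4/7   -3/7   1/7 ]
  [ 0  -1/7    6/7  -2/7 ]
  [ 0   1/7    1/7   2/7 ]
  [ 0   2/7  -12/7  11/7 ]
ρ2 -> -7·ρ2
  [ 1  4/7   -3/7   1/7 ]
  [ 0    1     -6     2 ]
  [ 0  1/7    1/7   2/7 ]
  [ 0  2/7  -12/7  11/7 ]
ρ3 -> ρ3 − 1/7·ρ2
  [ 1  4/7   -3/7   1/7 ]
  [ 0    1     -6     2 ]
  [ 0    0      1     0 ]
  [ 0  2/7  -12/7  11/7 ]
ρ4 -> ρ4 − 2/7·ρ2
  [ 1  4/7  -3/7  1/7 ]
  [ 0    1    -6    2 ]
  [ 0    0     1    0 ]
  [ 0    0     0    1 ]
ρ2 -> ρ2 − 2·ρ4
  [ 1  4/7  -3/7  1/7 ]
  [ 0    1    -6    0 ]
  [ 0    0     1    0 ]
  [ 0    0     0    1 ]
ρ1 -> ρ1 − 1/7·ρ4
  [ 1  4/7  -3/7  0 ]
  [ 0    1    -6  0 ]
  [ 0    0     1  0 ]
  [ 0    0     0  1 ]
ρ2 -> ρ2 + 6·ρ3
  [ 1  4/7  -3/7  0 ]
  [ 0    1     0  0 ]
  [ 0    0     1  0 ]
  [ 0    0     0  1 ]
ρ1 -> ρ1 + 3/7·ρ3
  [ 1  4/7  0  0 ]
  [ 0    1  0  0 ]
  [ 0    0  1  0 ]
  [ 0    0  0  1 ]
ρ1 -> ρ1 − 4/7·ρ2
  [ 1  0  0  0 ]
  [ 0  1  0  0 ]
  [ 0  0  1  0 ]
  [ 0  0  0  1 ]
The reduced form has 4 nonzero rows.

rank = 4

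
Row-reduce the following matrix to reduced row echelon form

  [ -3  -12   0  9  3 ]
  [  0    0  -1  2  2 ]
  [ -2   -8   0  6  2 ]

R1 := -1/3·R1
  [  1   4   0  -3  -1 ]
  [  0   0  -1   2   2 ]
  [ -2  -8   0   6   2 ]
R3 := R3 + 2·R1
  [ 1  4   0  -3  -1 ]
  [ 0  0  -1   2   2 ]
  [ 0  0   0   0   0 ]
R2 := -1·R2
  [ 1  4  0  -3  -1 ]
  [ 0  0  1  -2  -2 ]
  [ 0  0  0   0   0 ]

[[1, 4, 0, -3, -1], [0, 0, 1, -2, -2], [0, 0, 0, 0, 0]]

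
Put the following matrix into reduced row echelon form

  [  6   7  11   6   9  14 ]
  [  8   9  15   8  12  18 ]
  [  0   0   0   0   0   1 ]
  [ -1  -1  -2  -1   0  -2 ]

r1 -> 1/6·r1
  [  1  7/6  11/6   1  3/2  7/3 ]
  [  8    9    15   8   12   18 ]
  [  0    0     0   0    0    1 ]
  [ -1   -1    -2  -1    0   -2 ]
r2 -> r2 − 8·r1
  [  1   7/6  11/6   1  3/2   7/3 ]
  [  0  -1/3   1/3   0    0  -2/3 ]
  [  0     0     0   0    0     1 ]
  [ -1    -1    -2  -1    0    -2 ]
r4 -> r4 + r1
  [ 1   7/6  11/6  1  3/2   7/3 ]
  [ 0  -1/3   1/3  0    0  -2/3 ]
  [ 0     0     0  0    0     1 ]
  [ 0   1/6  -1/6  0  3/2   1/3 ]
r2 -> -3·r2
  [ 1  7/6  11/6  1  3/2  7/3 ]
  [ 0    1    -1  0    0    2 ]
  [ 0    0     0  0    0    1 ]
  [ 0  1/6  -1/6  0  3/2  1/3 ]
r4 -> r4 − 1/6·r2
  [ 1  7/6  11/6  1  3/2  7/3 ]
  [ 0    1    -1  0    0    2 ]
  [ 0    0     0  0    0    1 ]
  [ 0    0     0  0  3/2    0 ]
r3 ↔ r4
  [ 1  7/6  11/6  1  3/2  7/3 ]
  [ 0    1    -1  0    0    2 ]
  [ 0    0     0  0  3/2    0 ]
  [ 0    0     0  0    0    1 ]
r3 -> 2/3·r3
  [ 1  7/6  11/6  1  3/2  7/3 ]
  [ 0    1    -1  0    0    2 ]
  [ 0    0     0  0    1    0 ]
  [ 0    0     0  0    0    1 ]
r2 -> r2 − 2·r4
  [ 1  7/6  11/6  1  3/2  7/3 ]
  [ 0    1    -1  0    0    0 ]
  [ 0    0     0  0    1    0 ]
  [ 0    0     0  0    0    1 ]
r1 -> r1 − 7/3·r4
  [ 1  7/6  11/6  1  3/2  0 ]
  [ 0    1    -1  0    0  0 ]
  [ 0    0     0  0    1  0 ]
  [ 0    0     0  0    0  1 ]
r1 -> r1 − 3/2·r3
  [ 1  7/6  11/6  1  0  0 ]
  [ 0    1    -1  0  0  0 ]
  [ 0    0     0  0  1  0 ]
  [ 0    0     0  0  0  1 ]
r1 -> r1 − 7/6·r2
  [ 1  0   3  1  0  0 ]
  [ 0  1  -1  0  0  0 ]
  [ 0  0   0  0  1  0 ]
  [ 0  0   0  0  0  1 ]

[[1, 0, 3, 1, 0, 0], [0, 1, -1, 0, 0, 0], [0, 0, 0, 0, 1, 0], [0, 0, 0, 0, 0, 1]]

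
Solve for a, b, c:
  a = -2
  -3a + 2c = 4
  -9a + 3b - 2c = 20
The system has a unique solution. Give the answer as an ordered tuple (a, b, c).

Form the augmented matrix and row-reduce:
  [  1  0   0  |  -2 ]
  [ -3  0   2  |   4 ]
  [ -9  3  -2  |  20 ]
R2 := R2 + 3·R1
R3 := R3 + 9·R1
R2 <-> R3
R2 := 1/3·R2
R3 := 1/2·R3
R2 := R2 + 2/3·R3
Reading off the last column: a = -2, b = 0, c = -1.

(-2, 0, -1)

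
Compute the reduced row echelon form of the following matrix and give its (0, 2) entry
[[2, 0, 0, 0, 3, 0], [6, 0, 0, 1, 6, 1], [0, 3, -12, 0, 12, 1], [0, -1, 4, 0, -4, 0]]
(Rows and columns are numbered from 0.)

R1 -> 1/2·R1
  [ 1   0    0  0  3/2  0 ]
  [ 6   0    0  1    6  1 ]
  [ 0   3  -12  0   12  1 ]
  [ 0  -1    4  0   -4  0 ]
R2 -> R2 − 6·R1
  [ 1   0    0  0  3/2  0 ]
  [ 0   0    0  1   -3  1 ]
  [ 0   3  -12  0   12  1 ]
  [ 0  -1    4  0   -4  0 ]
R2 ↔ R3
  [ 1   0    0  0  3/2  0 ]
  [ 0   3  -12  0   12  1 ]
  [ 0   0    0  1   -3  1 ]
  [ 0  -1    4  0   -4  0 ]
R2 -> 1/3·R2
  [ 1   0   0  0  3/2    0 ]
  [ 0   1  -4  0    4  1/3 ]
  [ 0   0   0  1   -3    1 ]
  [ 0  -1   4  0   -4    0 ]
R4 -> R4 + R2
  [ 1  0   0  0  3/2    0 ]
  [ 0  1  -4  0    4  1/3 ]
  [ 0  0   0  1   -3    1 ]
  [ 0  0   0  0    0  1/3 ]
R4 -> 3·R4
  [ 1  0   0  0  3/2    0 ]
  [ 0  1  -4  0    4  1/3 ]
  [ 0  0   0  1   -3    1 ]
  [ 0  0   0  0    0    1 ]
R3 -> R3 − R4
  [ 1  0   0  0  3/2    0 ]
  [ 0  1  -4  0    4  1/3 ]
  [ 0  0   0  1   -3    0 ]
  [ 0  0   0  0    0    1 ]
R2 -> R2 − 1/3·R4
  [ 1  0   0  0  3/2  0 ]
  [ 0  1  -4  0    4  0 ]
  [ 0  0   0  1   -3  0 ]
  [ 0  0   0  0    0  1 ]

0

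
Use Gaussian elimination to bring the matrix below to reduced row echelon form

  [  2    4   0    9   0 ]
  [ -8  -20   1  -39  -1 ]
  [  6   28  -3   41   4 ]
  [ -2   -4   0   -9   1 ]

r1 → 1/2·r1
r2 → r2 + 8·r1
r3 → r3 − 6·r1
r4 → r4 + 2·r1
r2 → -1/4·r2
r3 → r3 − 16·r2
r2 → r2 − 1/4·r4
r2 → r2 + 1/4·r3
r1 → r1 − 2·r2

[[1, 0, 0, 2, 0], [0, 1, 0, 5/4, 0], [0, 0, 1, 2, 0], [0, 0, 0, 0, 1]]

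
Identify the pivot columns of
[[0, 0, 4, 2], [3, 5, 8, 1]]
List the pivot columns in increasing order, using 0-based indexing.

ρ1 ↔ ρ2
  [ 3  5  8  1 ]
  [ 0  0  4  2 ]
ρ1 := 1/3·ρ1
  [ 1  5/3  8/3  1/3 ]
  [ 0    0    4    2 ]
ρ2 := 1/4·ρ2
  [ 1  5/3  8/3  1/3 ]
  [ 0    0    1  1/2 ]
ρ1 := ρ1 − 8/3·ρ2
  [ 1  5/3  0   -1 ]
  [ 0    0  1  1/2 ]
Pivot columns are the columns containing a leading 1.

0, 2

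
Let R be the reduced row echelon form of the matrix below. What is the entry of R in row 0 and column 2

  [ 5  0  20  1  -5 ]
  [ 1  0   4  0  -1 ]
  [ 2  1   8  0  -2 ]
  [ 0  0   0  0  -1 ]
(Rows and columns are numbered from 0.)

r1 → 1/5·r1
  [ 1  0  4  1/5  -1 ]
  [ 1  0  4    0  -1 ]
  [ 2  1  8    0  -2 ]
  [ 0  0  0    0  -1 ]
r2 → r2 − r1
  [ 1  0  4   1/5  -1 ]
  [ 0  0  0  -1/5   0 ]
  [ 2  1  8     0  -2 ]
  [ 0  0  0     0  -1 ]
r3 → r3 − 2·r1
  [ 1  0  4   1/5  -1 ]
  [ 0  0  0  -1/5   0 ]
  [ 0  1  0  -2/5   0 ]
  [ 0  0  0     0  -1 ]
r2 ↔ r3
  [ 1  0  4   1/5  -1 ]
  [ 0  1  0  -2/5   0 ]
  [ 0  0  0  -1/5   0 ]
  [ 0  0  0     0  -1 ]
r3 → -5·r3
  [ 1  0  4   1/5  -1 ]
  [ 0  1  0  -2/5   0 ]
  [ 0  0  0     1   0 ]
  [ 0  0  0     0  -1 ]
r4 → -1·r4
  [ 1  0  4   1/5  -1 ]
  [ 0  1  0  -2/5   0 ]
  [ 0  0  0     1   0 ]
  [ 0  0  0     0   1 ]
r1 → r1 + r4
  [ 1  0  4   1/5  0 ]
  [ 0  1  0  -2/5  0 ]
  [ 0  0  0     1  0 ]
  [ 0  0  0     0  1 ]
r2 → r2 + 2/5·r3
  [ 1  0  4  1/5  0 ]
  [ 0  1  0    0  0 ]
  [ 0  0  0    1  0 ]
  [ 0  0  0    0  1 ]
r1 → r1 − 1/5·r3
  [ 1  0  4  0  0 ]
  [ 0  1  0  0  0 ]
  [ 0  0  0  1  0 ]
  [ 0  0  0  0  1 ]

4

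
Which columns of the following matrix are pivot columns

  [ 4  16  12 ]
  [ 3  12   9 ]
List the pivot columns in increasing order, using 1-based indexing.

1

R1 → 1/4·R1
  [ 1   4  3 ]
  [ 3  12  9 ]
R2 → R2 − 3·R1
  [ 1  4  3 ]
  [ 0  0  0 ]
Pivot columns are the columns containing a leading 1.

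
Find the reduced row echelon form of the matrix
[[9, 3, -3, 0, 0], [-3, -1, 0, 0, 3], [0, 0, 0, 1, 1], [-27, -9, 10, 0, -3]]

[[1, 1/3, 0, 0, -1], [0, 0, 1, 0, -3], [0, 0, 0, 1, 1], [0, 0, 0, 0, 0]]

R1 → 1/9·R1
  [   1  1/3  -1/3  0   0 ]
  [  -3   -1     0  0   3 ]
  [   0    0     0  1   1 ]
  [ -27   -9    10  0  -3 ]
R2 → R2 + 3·R1
  [   1  1/3  -1/3  0   0 ]
  [   0    0    -1  0   3 ]
  [   0    0     0  1   1 ]
  [ -27   -9    10  0  -3 ]
R4 → R4 + 27·R1
  [ 1  1/3  -1/3  0   0 ]
  [ 0    0    -1  0   3 ]
  [ 0    0     0  1   1 ]
  [ 0    0     1  0  -3 ]
R2 → -1·R2
  [ 1  1/3  -1/3  0   0 ]
  [ 0    0     1  0  -3 ]
  [ 0    0     0  1   1 ]
  [ 0    0     1  0  -3 ]
R4 → R4 − R2
  [ 1  1/3  -1/3  0   0 ]
  [ 0    0     1  0  -3 ]
  [ 0    0     0  1   1 ]
  [ 0    0     0  0   0 ]
R1 → R1 + 1/3·R2
  [ 1  1/3  0  0  -1 ]
  [ 0    0  1  0  -3 ]
  [ 0    0  0  1   1 ]
  [ 0    0  0  0   0 ]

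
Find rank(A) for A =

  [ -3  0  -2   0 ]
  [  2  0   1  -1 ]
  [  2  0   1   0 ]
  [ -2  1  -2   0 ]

rank = 4

R1 := -1/3·R1
  [  1  0  2/3   0 ]
  [  2  0    1  -1 ]
  [  2  0    1   0 ]
  [ -2  1   -2   0 ]
R2 := R2 − 2·R1
  [  1  0   2/3   0 ]
  [  0  0  -1/3  -1 ]
  [  2  0     1   0 ]
  [ -2  1    -2   0 ]
R3 := R3 − 2·R1
  [  1  0   2/3   0 ]
  [  0  0  -1/3  -1 ]
  [  0  0  -1/3   0 ]
  [ -2  1    -2   0 ]
R4 := R4 + 2·R1
  [ 1  0   2/3   0 ]
  [ 0  0  -1/3  -1 ]
  [ 0  0  -1/3   0 ]
  [ 0  1  -2/3   0 ]
R2 <-> R4
  [ 1  0   2/3   0 ]
  [ 0  1  -2/3   0 ]
  [ 0  0  -1/3   0 ]
  [ 0  0  -1/3  -1 ]
R3 := -3·R3
  [ 1  0   2/3   0 ]
  [ 0  1  -2/3   0 ]
  [ 0  0     1   0 ]
  [ 0  0  -1/3  -1 ]
R4 := R4 + 1/3·R3
  [ 1  0   2/3   0 ]
  [ 0  1  -2/3   0 ]
  [ 0  0     1   0 ]
  [ 0  0     0  -1 ]
R4 := -1·R4
  [ 1  0   2/3  0 ]
  [ 0  1  -2/3  0 ]
  [ 0  0     1  0 ]
  [ 0  0     0  1 ]
R2 := R2 + 2/3·R3
  [ 1  0  2/3  0 ]
  [ 0  1    0  0 ]
  [ 0  0    1  0 ]
  [ 0  0    0  1 ]
R1 := R1 − 2/3·R3
  [ 1  0  0  0 ]
  [ 0  1  0  0 ]
  [ 0  0  1  0 ]
  [ 0  0  0  1 ]
The reduced form has 4 nonzero rows.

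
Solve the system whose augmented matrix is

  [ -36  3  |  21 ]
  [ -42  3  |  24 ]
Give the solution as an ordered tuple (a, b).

(-1/2, 1)

R1 → -1/36·R1
  [   1  -1/12  |  -7/12 ]
  [ -42      3  |     24 ]
R2 → R2 + 42·R1
  [ 1  -1/12  |  -7/12 ]
  [ 0   -1/2  |   -1/2 ]
R2 → -2·R2
  [ 1  -1/12  |  -7/12 ]
  [ 0      1  |      1 ]
R1 → R1 + 1/12·R2
  [ 1  0  |  -1/2 ]
  [ 0  1  |     1 ]
Reading off the last column: a = -1/2, b = 1.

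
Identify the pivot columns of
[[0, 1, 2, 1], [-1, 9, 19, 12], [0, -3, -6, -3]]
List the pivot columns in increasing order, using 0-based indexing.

R1 ↔ R2
  [ -1   9  19  12 ]
  [  0   1   2   1 ]
  [  0  -3  -6  -3 ]
R1 ← -1·R1
  [ 1  -9  -19  -12 ]
  [ 0   1    2    1 ]
  [ 0  -3   -6   -3 ]
R3 ← R3 + 3·R2
  [ 1  -9  -19  -12 ]
  [ 0   1    2    1 ]
  [ 0   0    0    0 ]
R1 ← R1 + 9·R2
  [ 1  0  -1  -3 ]
  [ 0  1   2   1 ]
  [ 0  0   0   0 ]
Pivot columns are the columns containing a leading 1.

0, 1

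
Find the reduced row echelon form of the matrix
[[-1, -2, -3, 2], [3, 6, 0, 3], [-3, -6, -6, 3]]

[[1, 2, 0, 1], [0, 0, 1, -1], [0, 0, 0, 0]]

Multiply R1 by -1.
  [  1   2   3  -2 ]
  [  3   6   0   3 ]
  [ -3  -6  -6   3 ]
Subtract 3 times R1 from R2.
  [  1   2   3  -2 ]
  [  0   0  -9   9 ]
  [ -3  -6  -6   3 ]
Add 3 times R1 to R3.
  [ 1  2   3  -2 ]
  [ 0  0  -9   9 ]
  [ 0  0   3  -3 ]
Multiply R2 by -1/9.
  [ 1  2  3  -2 ]
  [ 0  0  1  -1 ]
  [ 0  0  3  -3 ]
Subtract 3 times R2 from R3.
  [ 1  2  3  -2 ]
  [ 0  0  1  -1 ]
  [ 0  0  0   0 ]
Subtract 3 times R2 from R1.
  [ 1  2  0   1 ]
  [ 0  0  1  -1 ]
  [ 0  0  0   0 ]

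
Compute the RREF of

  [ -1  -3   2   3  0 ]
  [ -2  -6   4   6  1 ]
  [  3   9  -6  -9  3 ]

[[1, 3, -2, -3, 0], [0, 0, 0, 0, 1], [0, 0, 0, 0, 0]]

R1 ← -1·R1
  [  1   3  -2  -3  0 ]
  [ -2  -6   4   6  1 ]
  [  3   9  -6  -9  3 ]
R2 ← R2 + 2·R1
  [ 1  3  -2  -3  0 ]
  [ 0  0   0   0  1 ]
  [ 3  9  -6  -9  3 ]
R3 ← R3 − 3·R1
  [ 1  3  -2  -3  0 ]
  [ 0  0   0   0  1 ]
  [ 0  0   0   0  3 ]
R3 ← R3 − 3·R2
  [ 1  3  -2  -3  0 ]
  [ 0  0   0   0  1 ]
  [ 0  0   0   0  0 ]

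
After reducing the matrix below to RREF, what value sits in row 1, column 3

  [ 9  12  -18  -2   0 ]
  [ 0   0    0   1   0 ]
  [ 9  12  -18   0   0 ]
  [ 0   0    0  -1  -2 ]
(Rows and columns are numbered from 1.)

-2

r1 → 1/9·r1
  [ 1  4/3   -2  -2/9   0 ]
  [ 0    0    0     1   0 ]
  [ 9   12  -18     0   0 ]
  [ 0    0    0    -1  -2 ]
r3 → r3 − 9·r1
  [ 1  4/3  -2  -2/9   0 ]
  [ 0    0   0     1   0 ]
  [ 0    0   0     2   0 ]
  [ 0    0   0    -1  -2 ]
r3 → r3 − 2·r2
  [ 1  4/3  -2  -2/9   0 ]
  [ 0    0   0     1   0 ]
  [ 0    0   0     0   0 ]
  [ 0    0   0    -1  -2 ]
r4 → r4 + r2
  [ 1  4/3  -2  -2/9   0 ]
  [ 0    0   0     1   0 ]
  [ 0    0   0     0   0 ]
  [ 0    0   0     0  -2 ]
r3 <-> r4
  [ 1  4/3  -2  -2/9   0 ]
  [ 0    0   0     1   0 ]
  [ 0    0   0     0  -2 ]
  [ 0    0   0     0   0 ]
r3 → -1/2·r3
  [ 1  4/3  -2  -2/9  0 ]
  [ 0    0   0     1  0 ]
  [ 0    0   0     0  1 ]
  [ 0    0   0     0  0 ]
r1 → r1 + 2/9·r2
  [ 1  4/3  -2  0  0 ]
  [ 0    0   0  1  0 ]
  [ 0    0   0  0  1 ]
  [ 0    0   0  0  0 ]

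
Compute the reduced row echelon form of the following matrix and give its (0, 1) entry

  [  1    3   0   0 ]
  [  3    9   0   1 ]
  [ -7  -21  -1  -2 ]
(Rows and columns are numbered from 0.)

ρ2 → ρ2 − 3·ρ1
  [  1    3   0   0 ]
  [  0    0   0   1 ]
  [ -7  -21  -1  -2 ]
ρ3 → ρ3 + 7·ρ1
  [ 1  3   0   0 ]
  [ 0  0   0   1 ]
  [ 0  0  -1  -2 ]
ρ2 <=> ρ3
  [ 1  3   0   0 ]
  [ 0  0  -1  -2 ]
  [ 0  0   0   1 ]
ρ2 → -1·ρ2
  [ 1  3  0  0 ]
  [ 0  0  1  2 ]
  [ 0  0  0  1 ]
ρ2 → ρ2 − 2·ρ3
  [ 1  3  0  0 ]
  [ 0  0  1  0 ]
  [ 0  0  0  1 ]

3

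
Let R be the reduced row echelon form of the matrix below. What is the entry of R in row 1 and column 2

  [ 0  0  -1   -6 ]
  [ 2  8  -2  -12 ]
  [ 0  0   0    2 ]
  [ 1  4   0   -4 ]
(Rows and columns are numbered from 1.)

4

Swap R1 and R2.
Multiply R1 by 1/2.
Subtract R1 from R4.
Multiply R2 by -1.
Subtract R2 from R4.
Multiply R3 by 1/2.
Add 4 times R3 to R4.
Subtract 6 times R3 from R2.
Add 6 times R3 to R1.
Add R2 to R1.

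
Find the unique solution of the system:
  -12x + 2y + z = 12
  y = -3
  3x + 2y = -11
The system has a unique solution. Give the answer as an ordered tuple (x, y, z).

Form the augmented matrix and row-reduce:
  [ -12  2  1  |   12 ]
  [   0  1  0  |   -3 ]
  [   3  2  0  |  -11 ]
ρ1 → -1/12·ρ1
  [ 1  -1/6  -1/12  |   -1 ]
  [ 0     1      0  |   -3 ]
  [ 3     2      0  |  -11 ]
ρ3 → ρ3 − 3·ρ1
  [ 1  -1/6  -1/12  |  -1 ]
  [ 0     1      0  |  -3 ]
  [ 0   5/2    1/4  |  -8 ]
ρ3 → ρ3 − 5/2·ρ2
  [ 1  -1/6  -1/12  |    -1 ]
  [ 0     1      0  |    -3 ]
  [ 0     0    1/4  |  -1/2 ]
ρ3 → 4·ρ3
  [ 1  -1/6  -1/12  |  -1 ]
  [ 0     1      0  |  -3 ]
  [ 0     0      1  |  -2 ]
ρ1 → ρ1 + 1/12·ρ3
  [ 1  -1/6  0  |  -7/6 ]
  [ 0     1  0  |    -3 ]
  [ 0     0  1  |    -2 ]
ρ1 → ρ1 + 1/6·ρ2
  [ 1  0  0  |  -5/3 ]
  [ 0  1  0  |    -3 ]
  [ 0  0  1  |    -2 ]
Reading off the last column: x = -5/3, y = -3, z = -2.

(-5/3, -3, -2)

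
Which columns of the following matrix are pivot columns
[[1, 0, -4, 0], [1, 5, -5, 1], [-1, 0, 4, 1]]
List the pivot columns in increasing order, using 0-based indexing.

R2 := R2 − R1
R3 := R3 + R1
R2 := 1/5·R2
R2 := R2 − 1/5·R3
Pivot columns are the columns containing a leading 1.

0, 1, 3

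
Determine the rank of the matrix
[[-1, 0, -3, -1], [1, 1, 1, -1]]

rank = 2

ρ1 → -1·ρ1
  [ 1  0  3   1 ]
  [ 1  1  1  -1 ]
ρ2 → ρ2 − ρ1
  [ 1  0   3   1 ]
  [ 0  1  -2  -2 ]
The reduced form has 2 nonzero rows.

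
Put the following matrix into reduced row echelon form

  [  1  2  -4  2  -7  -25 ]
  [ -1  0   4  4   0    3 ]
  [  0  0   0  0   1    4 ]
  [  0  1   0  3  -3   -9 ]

[[1, 0, -4, -4, 0, -3], [0, 1, 0, 3, 0, 3], [0, 0, 0, 0, 1, 4], [0, 0, 0, 0, 0, 0]]

R2 -> R2 + R1
  [ 1  2  -4  2  -7  -25 ]
  [ 0  2   0  6  -7  -22 ]
  [ 0  0   0  0   1    4 ]
  [ 0  1   0  3  -3   -9 ]
R2 -> 1/2·R2
  [ 1  2  -4  2    -7  -25 ]
  [ 0  1   0  3  -7/2  -11 ]
  [ 0  0   0  0     1    4 ]
  [ 0  1   0  3    -3   -9 ]
R4 -> R4 − R2
  [ 1  2  -4  2    -7  -25 ]
  [ 0  1   0  3  -7/2  -11 ]
  [ 0  0   0  0     1    4 ]
  [ 0  0   0  0   1/2    2 ]
R4 -> R4 − 1/2·R3
  [ 1  2  -4  2    -7  -25 ]
  [ 0  1   0  3  -7/2  -11 ]
  [ 0  0   0  0     1    4 ]
  [ 0  0   0  0     0    0 ]
R2 -> R2 + 7/2·R3
  [ 1  2  -4  2  -7  -25 ]
  [ 0  1   0  3   0    3 ]
  [ 0  0   0  0   1    4 ]
  [ 0  0   0  0   0    0 ]
R1 -> R1 + 7·R3
  [ 1  2  -4  2  0  3 ]
  [ 0  1   0  3  0  3 ]
  [ 0  0   0  0  1  4 ]
  [ 0  0   0  0  0  0 ]
R1 -> R1 − 2·R2
  [ 1  0  -4  -4  0  -3 ]
  [ 0  1   0   3  0   3 ]
  [ 0  0   0   0  1   4 ]
  [ 0  0   0   0  0   0 ]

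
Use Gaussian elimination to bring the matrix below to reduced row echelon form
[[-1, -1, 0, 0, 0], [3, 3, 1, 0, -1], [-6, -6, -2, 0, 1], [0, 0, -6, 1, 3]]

[[1, 1, 0, 0, 0], [0, 0, 1, 0, 0], [0, 0, 0, 1, 0], [0, 0, 0, 0, 1]]

r1 -> -1·r1
  [  1   1   0  0   0 ]
  [  3   3   1  0  -1 ]
  [ -6  -6  -2  0   1 ]
  [  0   0  -6  1   3 ]
r2 -> r2 − 3·r1
  [  1   1   0  0   0 ]
  [  0   0   1  0  -1 ]
  [ -6  -6  -2  0   1 ]
  [  0   0  -6  1   3 ]
r3 -> r3 + 6·r1
  [ 1  1   0  0   0 ]
  [ 0  0   1  0  -1 ]
  [ 0  0  -2  0   1 ]
  [ 0  0  -6  1   3 ]
r3 -> r3 + 2·r2
  [ 1  1   0  0   0 ]
  [ 0  0   1  0  -1 ]
  [ 0  0   0  0  -1 ]
  [ 0  0  -6  1   3 ]
r4 -> r4 + 6·r2
  [ 1  1  0  0   0 ]
  [ 0  0  1  0  -1 ]
  [ 0  0  0  0  -1 ]
  [ 0  0  0  1  -3 ]
r3 ↔ r4
  [ 1  1  0  0   0 ]
  [ 0  0  1  0  -1 ]
  [ 0  0  0  1  -3 ]
  [ 0  0  0  0  -1 ]
r4 -> -1·r4
  [ 1  1  0  0   0 ]
  [ 0  0  1  0  -1 ]
  [ 0  0  0  1  -3 ]
  [ 0  0  0  0   1 ]
r3 -> r3 + 3·r4
  [ 1  1  0  0   0 ]
  [ 0  0  1  0  -1 ]
  [ 0  0  0  1   0 ]
  [ 0  0  0  0   1 ]
r2 -> r2 + r4
  [ 1  1  0  0  0 ]
  [ 0  0  1  0  0 ]
  [ 0  0  0  1  0 ]
  [ 0  0  0  0  1 ]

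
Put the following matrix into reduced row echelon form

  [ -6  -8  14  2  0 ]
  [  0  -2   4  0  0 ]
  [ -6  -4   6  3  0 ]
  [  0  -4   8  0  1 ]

[[1, 0, 1/3, 0, 0], [0, 1, -2, 0, 0], [0, 0, 0, 1, 0], [0, 0, 0, 0, 1]]

Multiply r1 by -1/6.
  [  1  4/3  -7/3  -1/3  0 ]
  [  0   -2     4     0  0 ]
  [ -6   -4     6     3  0 ]
  [  0   -4     8     0  1 ]
Add 6 times r1 to r3.
  [ 1  4/3  -7/3  -1/3  0 ]
  [ 0   -2     4     0  0 ]
  [ 0    4    -8     1  0 ]
  [ 0   -4     8     0  1 ]
Multiply r2 by -1/2.
  [ 1  4/3  -7/3  -1/3  0 ]
  [ 0    1    -2     0  0 ]
  [ 0    4    -8     1  0 ]
  [ 0   -4     8     0  1 ]
Subtract 4 times r2 from r3.
  [ 1  4/3  -7/3  -1/3  0 ]
  [ 0    1    -2     0  0 ]
  [ 0    0     0     1  0 ]
  [ 0   -4     8     0  1 ]
Add 4 times r2 to r4.
  [ 1  4/3  -7/3  -1/3  0 ]
  [ 0    1    -2     0  0 ]
  [ 0    0     0     1  0 ]
  [ 0    0     0     0  1 ]
Add 1/3 times r3 to r1.
  [ 1  4/3  -7/3  0  0 ]
  [ 0    1    -2  0  0 ]
  [ 0    0     0  1  0 ]
  [ 0    0     0  0  1 ]
Subtract 4/3 times r2 from r1.
  [ 1  0  1/3  0  0 ]
  [ 0  1   -2  0  0 ]
  [ 0  0    0  1  0 ]
  [ 0  0    0  0  1 ]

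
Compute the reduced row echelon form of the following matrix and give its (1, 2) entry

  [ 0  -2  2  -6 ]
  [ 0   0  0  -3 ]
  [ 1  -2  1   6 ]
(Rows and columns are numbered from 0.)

-1

R1 ↔ R3
  [ 1  -2  1   6 ]
  [ 0   0  0  -3 ]
  [ 0  -2  2  -6 ]
R2 ↔ R3
  [ 1  -2  1   6 ]
  [ 0  -2  2  -6 ]
  [ 0   0  0  -3 ]
R2 -> -1/2·R2
  [ 1  -2   1   6 ]
  [ 0   1  -1   3 ]
  [ 0   0   0  -3 ]
R3 -> -1/3·R3
  [ 1  -2   1  6 ]
  [ 0   1  -1  3 ]
  [ 0   0   0  1 ]
R2 -> R2 − 3·R3
  [ 1  -2   1  6 ]
  [ 0   1  -1  0 ]
  [ 0   0   0  1 ]
R1 -> R1 − 6·R3
  [ 1  -2   1  0 ]
  [ 0   1  -1  0 ]
  [ 0   0   0  1 ]
R1 -> R1 + 2·R2
  [ 1  0  -1  0 ]
  [ 0  1  -1  0 ]
  [ 0  0   0  1 ]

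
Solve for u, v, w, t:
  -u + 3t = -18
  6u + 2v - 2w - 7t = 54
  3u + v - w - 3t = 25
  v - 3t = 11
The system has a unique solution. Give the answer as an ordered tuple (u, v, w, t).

(6, -1, 4, -4)

Form the augmented matrix and row-reduce:
  [ -1  0   0   3  |  -18 ]
  [  6  2  -2  -7  |   54 ]
  [  3  1  -1  -3  |   25 ]
  [  0  1   0  -3  |   11 ]
r1 ← -1·r1
r2 ← r2 − 6·r1
r3 ← r3 − 3·r1
r2 ← 1/2·r2
r3 ← r3 − r2
r4 ← r4 − r2
r3 ↔ r4
r4 ← 2·r4
r3 ← r3 + 17/2·r4
r2 ← r2 − 11/2·r4
r1 ← r1 + 3·r4
r2 ← r2 + r3
Reading off the last column: u = 6, v = -1, w = 4, t = -4.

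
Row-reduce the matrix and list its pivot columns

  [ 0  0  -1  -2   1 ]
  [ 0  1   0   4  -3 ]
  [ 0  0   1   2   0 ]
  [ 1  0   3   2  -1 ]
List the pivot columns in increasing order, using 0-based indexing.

0, 1, 2, 4

r1 <-> r4
  [ 1  0   3   2  -1 ]
  [ 0  1   0   4  -3 ]
  [ 0  0   1   2   0 ]
  [ 0  0  -1  -2   1 ]
r4 := r4 + r3
  [ 1  0  3  2  -1 ]
  [ 0  1  0  4  -3 ]
  [ 0  0  1  2   0 ]
  [ 0  0  0  0   1 ]
r2 := r2 + 3·r4
  [ 1  0  3  2  -1 ]
  [ 0  1  0  4   0 ]
  [ 0  0  1  2   0 ]
  [ 0  0  0  0   1 ]
r1 := r1 + r4
  [ 1  0  3  2  0 ]
  [ 0  1  0  4  0 ]
  [ 0  0  1  2  0 ]
  [ 0  0  0  0  1 ]
r1 := r1 − 3·r3
  [ 1  0  0  -4  0 ]
  [ 0  1  0   4  0 ]
  [ 0  0  1   2  0 ]
  [ 0  0  0   0  1 ]
Pivot columns are the columns containing a leading 1.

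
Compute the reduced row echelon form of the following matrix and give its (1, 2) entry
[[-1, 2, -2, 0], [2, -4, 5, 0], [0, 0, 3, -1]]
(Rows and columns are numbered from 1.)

r1 := -1·r1
  [ 1  -2  2   0 ]
  [ 2  -4  5   0 ]
  [ 0   0  3  -1 ]
r2 := r2 − 2·r1
  [ 1  -2  2   0 ]
  [ 0   0  1   0 ]
  [ 0   0  3  -1 ]
r3 := r3 − 3·r2
  [ 1  -2  2   0 ]
  [ 0   0  1   0 ]
  [ 0   0  0  -1 ]
r3 := -1·r3
  [ 1  -2  2  0 ]
  [ 0   0  1  0 ]
  [ 0   0  0  1 ]
r1 := r1 − 2·r2
  [ 1  -2  0  0 ]
  [ 0   0  1  0 ]
  [ 0   0  0  1 ]

-2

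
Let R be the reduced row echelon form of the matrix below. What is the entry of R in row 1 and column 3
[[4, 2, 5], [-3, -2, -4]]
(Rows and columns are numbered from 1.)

R1 ← 1/4·R1
  [  1  1/2  5/4 ]
  [ -3   -2   -4 ]
R2 ← R2 + 3·R1
  [ 1   1/2   5/4 ]
  [ 0  -1/2  -1/4 ]
R2 ← -2·R2
  [ 1  1/2  5/4 ]
  [ 0    1  1/2 ]
R1 ← R1 − 1/2·R2
  [ 1  0    1 ]
  [ 0  1  1/2 ]

1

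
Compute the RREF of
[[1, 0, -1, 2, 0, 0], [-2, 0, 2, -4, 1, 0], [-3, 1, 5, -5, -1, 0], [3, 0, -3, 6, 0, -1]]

r2 → r2 + 2·r1
  [  1  0  -1   2   0   0 ]
  [  0  0   0   0   1   0 ]
  [ -3  1   5  -5  -1   0 ]
  [  3  0  -3   6   0  -1 ]
r3 → r3 + 3·r1
  [ 1  0  -1  2   0   0 ]
  [ 0  0   0  0   1   0 ]
  [ 0  1   2  1  -1   0 ]
  [ 3  0  -3  6   0  -1 ]
r4 → r4 − 3·r1
  [ 1  0  -1  2   0   0 ]
  [ 0  0   0  0   1   0 ]
  [ 0  1   2  1  -1   0 ]
  [ 0  0   0  0   0  -1 ]
r2 <=> r3
  [ 1  0  -1  2   0   0 ]
  [ 0  1   2  1  -1   0 ]
  [ 0  0   0  0   1   0 ]
  [ 0  0   0  0   0  -1 ]
r4 → -1·r4
  [ 1  0  -1  2   0  0 ]
  [ 0  1   2  1  -1  0 ]
  [ 0  0   0  0   1  0 ]
  [ 0  0   0  0   0  1 ]
r2 → r2 + r3
  [ 1  0  -1  2  0  0 ]
  [ 0  1   2  1  0  0 ]
  [ 0  0   0  0  1  0 ]
  [ 0  0   0  0  0  1 ]

[[1, 0, -1, 2, 0, 0], [0, 1, 2, 1, 0, 0], [0, 0, 0, 0, 1, 0], [0, 0, 0, 0, 0, 1]]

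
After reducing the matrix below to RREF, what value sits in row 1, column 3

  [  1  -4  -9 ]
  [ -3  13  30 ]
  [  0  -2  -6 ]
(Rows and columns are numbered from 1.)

3

Add 3 times r1 to r2.
  [ 1  -4  -9 ]
  [ 0   1   3 ]
  [ 0  -2  -6 ]
Add 2 times r2 to r3.
  [ 1  -4  -9 ]
  [ 0   1   3 ]
  [ 0   0   0 ]
Add 4 times r2 to r1.
  [ 1  0  3 ]
  [ 0  1  3 ]
  [ 0  0  0 ]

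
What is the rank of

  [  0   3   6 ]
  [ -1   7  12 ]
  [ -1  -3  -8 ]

Swap R1 and R2.
Multiply R1 by -1.
Add R1 to R3.
Multiply R2 by 1/3.
Add 10 times R2 to R3.
Add 7 times R2 to R1.
The reduced form has 2 nonzero rows.

rank = 2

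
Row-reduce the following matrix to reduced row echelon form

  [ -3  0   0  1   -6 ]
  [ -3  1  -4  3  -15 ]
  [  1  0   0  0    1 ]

[[1, 0, 0, 0, 1], [0, 1, -4, 0, -3], [0, 0, 0, 1, -3]]

Multiply R1 by -1/3.
  [  1  0   0  -1/3    2 ]
  [ -3  1  -4     3  -15 ]
  [  1  0   0     0    1 ]
Add 3 times R1 to R2.
  [ 1  0   0  -1/3   2 ]
  [ 0  1  -4     2  -9 ]
  [ 1  0   0     0   1 ]
Subtract R1 from R3.
  [ 1  0   0  -1/3   2 ]
  [ 0  1  -4     2  -9 ]
  [ 0  0   0   1/3  -1 ]
Multiply R3 by 3.
  [ 1  0   0  -1/3   2 ]
  [ 0  1  -4     2  -9 ]
  [ 0  0   0     1  -3 ]
Subtract 2 times R3 from R2.
  [ 1  0   0  -1/3   2 ]
  [ 0  1  -4     0  -3 ]
  [ 0  0   0     1  -3 ]
Add 1/3 times R3 to R1.
  [ 1  0   0  0   1 ]
  [ 0  1  -4  0  -3 ]
  [ 0  0   0  1  -3 ]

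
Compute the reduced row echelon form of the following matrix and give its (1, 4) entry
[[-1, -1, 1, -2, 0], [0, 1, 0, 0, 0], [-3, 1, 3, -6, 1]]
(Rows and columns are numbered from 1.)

2

ρ1 ← -1·ρ1
  [  1  1  -1   2  0 ]
  [  0  1   0   0  0 ]
  [ -3  1   3  -6  1 ]
ρ3 ← ρ3 + 3·ρ1
  [ 1  1  -1  2  0 ]
  [ 0  1   0  0  0 ]
  [ 0  4   0  0  1 ]
ρ3 ← ρ3 − 4·ρ2
  [ 1  1  -1  2  0 ]
  [ 0  1   0  0  0 ]
  [ 0  0   0  0  1 ]
ρ1 ← ρ1 − ρ2
  [ 1  0  -1  2  0 ]
  [ 0  1   0  0  0 ]
  [ 0  0   0  0  1 ]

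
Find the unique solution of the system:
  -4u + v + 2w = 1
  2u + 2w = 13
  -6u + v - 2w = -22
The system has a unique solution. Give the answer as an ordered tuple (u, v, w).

Form the augmented matrix and row-reduce:
  [ -4  1   2  |    1 ]
  [  2  0   2  |   13 ]
  [ -6  1  -2  |  -22 ]
R1 := -1/4·R1
  [  1  -1/4  -1/2  |  -1/4 ]
  [  2     0     2  |    13 ]
  [ -6     1    -2  |   -22 ]
R2 := R2 − 2·R1
  [  1  -1/4  -1/2  |  -1/4 ]
  [  0   1/2     3  |  27/2 ]
  [ -6     1    -2  |   -22 ]
R3 := R3 + 6·R1
  [ 1  -1/4  -1/2  |   -1/4 ]
  [ 0   1/2     3  |   27/2 ]
  [ 0  -1/2    -5  |  -47/2 ]
R2 := 2·R2
  [ 1  -1/4  -1/2  |   -1/4 ]
  [ 0     1     6  |     27 ]
  [ 0  -1/2    -5  |  -47/2 ]
R3 := R3 + 1/2·R2
  [ 1  -1/4  -1/2  |  -1/4 ]
  [ 0     1     6  |    27 ]
  [ 0     0    -2  |   -10 ]
R3 := -1/2·R3
  [ 1  -1/4  -1/2  |  -1/4 ]
  [ 0     1     6  |    27 ]
  [ 0     0     1  |     5 ]
R2 := R2 − 6·R3
  [ 1  -1/4  -1/2  |  -1/4 ]
  [ 0     1     0  |    -3 ]
  [ 0     0     1  |     5 ]
R1 := R1 + 1/2·R3
  [ 1  -1/4  0  |  9/4 ]
  [ 0     1  0  |   -3 ]
  [ 0     0  1  |    5 ]
R1 := R1 + 1/4·R2
  [ 1  0  0  |  3/2 ]
  [ 0  1  0  |   -3 ]
  [ 0  0  1  |    5 ]
Reading off the last column: u = 3/2, v = -3, w = 5.

(3/2, -3, 5)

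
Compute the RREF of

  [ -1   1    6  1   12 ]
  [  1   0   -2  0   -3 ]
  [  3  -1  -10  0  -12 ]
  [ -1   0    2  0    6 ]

Multiply R1 by -1.
  [  1  -1   -6  -1  -12 ]
  [  1   0   -2   0   -3 ]
  [  3  -1  -10   0  -12 ]
  [ -1   0    2   0    6 ]
Subtract R1 from R2.
  [  1  -1   -6  -1  -12 ]
  [  0   1    4   1    9 ]
  [  3  -1  -10   0  -12 ]
  [ -1   0    2   0    6 ]
Subtract 3 times R1 from R3.
  [  1  -1  -6  -1  -12 ]
  [  0   1   4   1    9 ]
  [  0   2   8   3   24 ]
  [ -1   0   2   0    6 ]
Add R1 to R4.
  [ 1  -1  -6  -1  -12 ]
  [ 0   1   4   1    9 ]
  [ 0   2   8   3   24 ]
  [ 0  -1  -4  -1   -6 ]
Subtract 2 times R2 from R3.
  [ 1  -1  -6  -1  -12 ]
  [ 0   1   4   1    9 ]
  [ 0   0   0   1    6 ]
  [ 0  -1  -4  -1   -6 ]
Add R2 to R4.
  [ 1  -1  -6  -1  -12 ]
  [ 0   1   4   1    9 ]
  [ 0   0   0   1    6 ]
  [ 0   0   0   0    3 ]
Multiply R4 by 1/3.
  [ 1  -1  -6  -1  -12 ]
  [ 0   1   4   1    9 ]
  [ 0   0   0   1    6 ]
  [ 0   0   0   0    1 ]
Subtract 6 times R4 from R3.
  [ 1  -1  -6  -1  -12 ]
  [ 0   1   4   1    9 ]
  [ 0   0   0   1    0 ]
  [ 0   0   0   0    1 ]
Subtract 9 times R4 from R2.
  [ 1  -1  -6  -1  -12 ]
  [ 0   1   4   1    0 ]
  [ 0   0   0   1    0 ]
  [ 0   0   0   0    1 ]
Add 12 times R4 to R1.
  [ 1  -1  -6  -1  0 ]
  [ 0   1   4   1  0 ]
  [ 0   0   0   1  0 ]
  [ 0   0   0   0  1 ]
Subtract R3 from R2.
  [ 1  -1  -6  -1  0 ]
  [ 0   1   4   0  0 ]
  [ 0   0   0   1  0 ]
  [ 0   0   0   0  1 ]
Add R3 to R1.
  [ 1  -1  -6  0  0 ]
  [ 0   1   4  0  0 ]
  [ 0   0   0  1  0 ]
  [ 0   0   0  0  1 ]
Add R2 to R1.
  [ 1  0  -2  0  0 ]
  [ 0  1   4  0  0 ]
  [ 0  0   0  1  0 ]
  [ 0  0   0  0  1 ]

[[1, 0, -2, 0, 0], [0, 1, 4, 0, 0], [0, 0, 0, 1, 0], [0, 0, 0, 0, 1]]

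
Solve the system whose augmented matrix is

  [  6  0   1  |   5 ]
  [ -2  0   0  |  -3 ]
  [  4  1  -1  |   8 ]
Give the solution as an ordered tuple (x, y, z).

(3/2, -2, -4)

Multiply R1 by 1/6.
  [  1  0  1/6  |  5/6 ]
  [ -2  0    0  |   -3 ]
  [  4  1   -1  |    8 ]
Add 2 times R1 to R2.
  [ 1  0  1/6  |   5/6 ]
  [ 0  0  1/3  |  -4/3 ]
  [ 4  1   -1  |     8 ]
Subtract 4 times R1 from R3.
  [ 1  0   1/6  |   5/6 ]
  [ 0  0   1/3  |  -4/3 ]
  [ 0  1  -5/3  |  14/3 ]
Swap R2 and R3.
  [ 1  0   1/6  |   5/6 ]
  [ 0  1  -5/3  |  14/3 ]
  [ 0  0   1/3  |  -4/3 ]
Multiply R3 by 3.
  [ 1  0   1/6  |   5/6 ]
  [ 0  1  -5/3  |  14/3 ]
  [ 0  0     1  |    -4 ]
Add 5/3 times R3 to R2.
  [ 1  0  1/6  |  5/6 ]
  [ 0  1    0  |   -2 ]
  [ 0  0    1  |   -4 ]
Subtract 1/6 times R3 from R1.
  [ 1  0  0  |  3/2 ]
  [ 0  1  0  |   -2 ]
  [ 0  0  1  |   -4 ]
Reading off the last column: x = 3/2, y = -2, z = -4.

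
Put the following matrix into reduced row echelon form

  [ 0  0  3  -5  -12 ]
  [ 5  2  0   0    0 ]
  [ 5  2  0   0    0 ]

Swap R1 and R2.
  [ 5  2  0   0    0 ]
  [ 0  0  3  -5  -12 ]
  [ 5  2  0   0    0 ]
Multiply R1 by 1/5.
  [ 1  2/5  0   0    0 ]
  [ 0    0  3  -5  -12 ]
  [ 5    2  0   0    0 ]
Subtract 5 times R1 from R3.
  [ 1  2/5  0   0    0 ]
  [ 0    0  3  -5  -12 ]
  [ 0    0  0   0    0 ]
Multiply R2 by 1/3.
  [ 1  2/5  0     0   0 ]
  [ 0    0  1  -5/3  -4 ]
  [ 0    0  0     0   0 ]

[[1, 2/5, 0, 0, 0], [0, 0, 1, -5/3, -4], [0, 0, 0, 0, 0]]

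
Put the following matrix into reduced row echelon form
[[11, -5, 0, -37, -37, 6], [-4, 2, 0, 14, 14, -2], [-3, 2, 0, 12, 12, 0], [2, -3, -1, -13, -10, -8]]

[[1, 0, 0, -2, -2, 0], [0, 1, 0, 3, 3, 0], [0, 0, 1, 0, -3, 0], [0, 0, 0, 0, 0, 1]]

R1 → 1/11·R1
  [  1  -5/11   0  -37/11  -37/11  6/11 ]
  [ -4      2   0      14      14    -2 ]
  [ -3      2   0      12      12     0 ]
  [  2     -3  -1     -13     -10    -8 ]
R2 → R2 + 4·R1
  [  1  -5/11   0  -37/11  -37/11  6/11 ]
  [  0   2/11   0    6/11    6/11  2/11 ]
  [ -3      2   0      12      12     0 ]
  [  2     -3  -1     -13     -10    -8 ]
R3 → R3 + 3·R1
  [ 1  -5/11   0  -37/11  -37/11   6/11 ]
  [ 0   2/11   0    6/11    6/11   2/11 ]
  [ 0   7/11   0   21/11   21/11  18/11 ]
  [ 2     -3  -1     -13     -10     -8 ]
R4 → R4 − 2·R1
  [ 1   -5/11   0  -37/11  -37/11     6/11 ]
  [ 0    2/11   0    6/11    6/11     2/11 ]
  [ 0    7/11   0   21/11   21/11    18/11 ]
  [ 0  -23/11  -1  -69/11  -36/11  -100/11 ]
R2 → 11/2·R2
  [ 1   -5/11   0  -37/11  -37/11     6/11 ]
  [ 0       1   0       3       3        1 ]
  [ 0    7/11   0   21/11   21/11    18/11 ]
  [ 0  -23/11  -1  -69/11  -36/11  -100/11 ]
R3 → R3 − 7/11·R2
  [ 1   -5/11   0  -37/11  -37/11     6/11 ]
  [ 0       1   0       3       3        1 ]
  [ 0       0   0       0       0        1 ]
  [ 0  -23/11  -1  -69/11  -36/11  -100/11 ]
R4 → R4 + 23/11·R2
  [ 1  -5/11   0  -37/11  -37/11  6/11 ]
  [ 0      1   0       3       3     1 ]
  [ 0      0   0       0       0     1 ]
  [ 0      0  -1       0       3    -7 ]
R3 <-> R4
  [ 1  -5/11   0  -37/11  -37/11  6/11 ]
  [ 0      1   0       3       3     1 ]
  [ 0      0  -1       0       3    -7 ]
  [ 0      0   0       0       0     1 ]
R3 → -1·R3
  [ 1  -5/11  0  -37/11  -37/11  6/11 ]
  [ 0      1  0       3       3     1 ]
  [ 0      0  1       0      -3     7 ]
  [ 0      0  0       0       0     1 ]
R3 → R3 − 7·R4
  [ 1  -5/11  0  -37/11  -37/11  6/11 ]
  [ 0      1  0       3       3     1 ]
  [ 0      0  1       0      -3     0 ]
  [ 0      0  0       0       0     1 ]
R2 → R2 − R4
  [ 1  -5/11  0  -37/11  -37/11  6/11 ]
  [ 0      1  0       3       3     0 ]
  [ 0      0  1       0      -3     0 ]
  [ 0      0  0       0       0     1 ]
R1 → R1 − 6/11·R4
  [ 1  -5/11  0  -37/11  -37/11  0 ]
  [ 0      1  0       3       3  0 ]
  [ 0      0  1       0      -3  0 ]
  [ 0      0  0       0       0  1 ]
R1 → R1 + 5/11·R2
  [ 1  0  0  -2  -2  0 ]
  [ 0  1  0   3   3  0 ]
  [ 0  0  1   0  -3  0 ]
  [ 0  0  0   0   0  1 ]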